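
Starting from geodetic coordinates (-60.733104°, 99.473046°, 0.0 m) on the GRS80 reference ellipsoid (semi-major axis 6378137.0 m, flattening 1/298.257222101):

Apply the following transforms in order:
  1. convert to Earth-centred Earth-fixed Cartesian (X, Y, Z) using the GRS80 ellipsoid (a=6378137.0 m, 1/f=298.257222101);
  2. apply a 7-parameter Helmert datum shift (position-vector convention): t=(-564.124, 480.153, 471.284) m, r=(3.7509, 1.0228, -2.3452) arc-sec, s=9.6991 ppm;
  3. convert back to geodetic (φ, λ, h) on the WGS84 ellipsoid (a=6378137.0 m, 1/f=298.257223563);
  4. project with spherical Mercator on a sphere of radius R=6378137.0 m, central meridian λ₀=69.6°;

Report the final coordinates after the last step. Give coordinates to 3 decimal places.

start: φ=-60.733104°, λ=99.473046°, h=0.000 m
→ ECEF (a=6378137.000, f=1/298.257222101): X=-514505.9745, Y=3083476.8269, Z=-5540864.1364
→ Helmert 7p (PV): X=-515067.5054, Y=3084093.4977, Z=-5540387.9693
→ geod (Bowring, a=6378137.000): φ=-60.72552878°, λ=99.48133542°, h=-72.7661 m
→ merc (R=6378137.0, λ₀=69.6°): E=3326375.0435, N=-8563071.0595

E=3326375.043 m, N=-8563071.060 m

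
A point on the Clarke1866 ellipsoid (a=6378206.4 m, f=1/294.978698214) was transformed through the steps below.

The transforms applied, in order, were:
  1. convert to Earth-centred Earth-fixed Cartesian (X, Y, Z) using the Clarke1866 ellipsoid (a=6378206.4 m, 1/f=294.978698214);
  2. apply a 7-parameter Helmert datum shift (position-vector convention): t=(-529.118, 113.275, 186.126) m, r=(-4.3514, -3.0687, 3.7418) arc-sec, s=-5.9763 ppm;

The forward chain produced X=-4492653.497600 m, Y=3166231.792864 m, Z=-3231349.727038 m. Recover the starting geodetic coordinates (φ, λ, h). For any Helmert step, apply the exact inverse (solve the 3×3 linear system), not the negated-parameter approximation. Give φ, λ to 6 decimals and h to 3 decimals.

start: X=-4492653.4976, Y=3166231.7929, Z=-3231349.7270 m
→ Helmert⁻¹: X=-4492141.8626, Y=3166287.1012, Z=-3231421.5375
→ geod (Bowring, a=6378206.400): φ=-30.62453900°, λ=144.82189700°, h=2853.5600 m

φ=-30.624539°, λ=144.821897°, h=2853.560 m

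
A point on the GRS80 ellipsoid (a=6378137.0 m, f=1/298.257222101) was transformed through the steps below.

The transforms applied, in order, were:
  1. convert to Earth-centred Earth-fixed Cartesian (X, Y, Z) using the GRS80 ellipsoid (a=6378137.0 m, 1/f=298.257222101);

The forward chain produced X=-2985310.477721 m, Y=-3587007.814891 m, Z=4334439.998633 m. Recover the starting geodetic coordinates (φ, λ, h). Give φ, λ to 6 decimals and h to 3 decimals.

φ=43.077510°, λ=-129.769139°, h=943.842 m

start: X=-2985310.4777, Y=-3587007.8149, Z=4334439.9986 m
→ geod (Bowring, a=6378137.000): φ=43.07751000°, λ=-129.76913900°, h=943.8420 m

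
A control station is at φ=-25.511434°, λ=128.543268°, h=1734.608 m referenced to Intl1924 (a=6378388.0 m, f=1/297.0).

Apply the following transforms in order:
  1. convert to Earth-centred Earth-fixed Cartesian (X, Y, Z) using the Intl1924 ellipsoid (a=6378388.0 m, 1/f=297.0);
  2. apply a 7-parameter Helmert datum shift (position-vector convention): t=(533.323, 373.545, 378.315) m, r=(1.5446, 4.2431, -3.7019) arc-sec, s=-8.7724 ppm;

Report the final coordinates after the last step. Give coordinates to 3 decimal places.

start: φ=-25.511434°, λ=128.543268°, h=1734.608 m
→ ECEF (a=6378388.000, f=1/297.0): X=-3590115.0286, Y=4506403.7398, Z=-2731097.7012
→ Helmert 7p (PV): X=-3589525.5158, Y=4506822.6367, Z=-2730587.8303

X=-3589525.516 m, Y=4506822.637 m, Z=-2730587.830 m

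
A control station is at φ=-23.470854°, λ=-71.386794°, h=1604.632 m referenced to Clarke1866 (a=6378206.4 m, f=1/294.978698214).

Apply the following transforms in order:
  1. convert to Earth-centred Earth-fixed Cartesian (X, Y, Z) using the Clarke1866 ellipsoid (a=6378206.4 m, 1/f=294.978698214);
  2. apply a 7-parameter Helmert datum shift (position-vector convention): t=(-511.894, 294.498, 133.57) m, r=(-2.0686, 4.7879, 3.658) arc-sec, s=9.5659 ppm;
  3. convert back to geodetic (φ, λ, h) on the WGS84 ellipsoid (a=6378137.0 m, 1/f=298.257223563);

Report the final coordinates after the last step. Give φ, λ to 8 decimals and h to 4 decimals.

start: φ=-23.470854°, λ=-71.386794°, h=1604.632 m
→ ECEF (a=6378206.400, f=1/294.978698214): X=1868819.7819, Y=-5548854.5680, Z=-2525128.2117
→ Helmert 7p (PV): X=1868365.5570, Y=-5548605.3313, Z=-2525006.5278
→ geod (Bowring, a=6378137.000): φ=-23.46965120°, λ=-71.39022815°, h=1238.3043 m

φ=-23.46965120°, λ=-71.39022815°, h=1238.3043 m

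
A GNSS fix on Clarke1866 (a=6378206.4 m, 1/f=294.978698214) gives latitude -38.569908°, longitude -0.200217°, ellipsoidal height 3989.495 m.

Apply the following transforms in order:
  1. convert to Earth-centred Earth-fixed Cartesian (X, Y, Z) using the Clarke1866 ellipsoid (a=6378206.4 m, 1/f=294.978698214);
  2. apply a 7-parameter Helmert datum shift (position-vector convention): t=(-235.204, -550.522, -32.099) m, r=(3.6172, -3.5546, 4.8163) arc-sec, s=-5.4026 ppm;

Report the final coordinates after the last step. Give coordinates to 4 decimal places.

start: φ=-38.569908°, λ=-0.200217°, h=3989.495 m
→ ECEF (a=6378206.400, f=1/294.978698214): X=4996450.0424, Y=-17459.8953, Z=-3957391.5275
→ Helmert 7p (PV): X=4996256.4504, Y=-17824.2569, Z=-3957316.4481

X=4996256.4504 m, Y=-17824.2569 m, Z=-3957316.4481 m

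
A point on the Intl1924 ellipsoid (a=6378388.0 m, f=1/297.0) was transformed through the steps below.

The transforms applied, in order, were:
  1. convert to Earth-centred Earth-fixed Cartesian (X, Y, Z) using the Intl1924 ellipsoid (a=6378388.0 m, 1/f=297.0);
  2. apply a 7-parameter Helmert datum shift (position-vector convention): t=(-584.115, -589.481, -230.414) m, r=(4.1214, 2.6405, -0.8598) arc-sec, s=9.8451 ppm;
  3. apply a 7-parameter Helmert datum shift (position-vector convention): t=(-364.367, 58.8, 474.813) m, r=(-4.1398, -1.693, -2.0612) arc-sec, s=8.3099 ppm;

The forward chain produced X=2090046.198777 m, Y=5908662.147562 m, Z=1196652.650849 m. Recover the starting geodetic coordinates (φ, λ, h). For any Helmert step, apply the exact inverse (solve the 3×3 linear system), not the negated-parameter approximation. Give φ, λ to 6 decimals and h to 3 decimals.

φ=10.877427°, λ=70.514302°, h=3650.463 m

start: X=2090046.1988, Y=5908662.1476, Z=1196652.6508 m
→ Helmert⁻¹: X=2090343.9696, Y=5908551.1273, Z=1196269.3270
→ Helmert⁻¹: X=2090867.5520, Y=5909115.0538, Z=1196396.6570
→ geod (Bowring, a=6378388.000): φ=10.87742700°, λ=70.51430200°, h=3650.4630 m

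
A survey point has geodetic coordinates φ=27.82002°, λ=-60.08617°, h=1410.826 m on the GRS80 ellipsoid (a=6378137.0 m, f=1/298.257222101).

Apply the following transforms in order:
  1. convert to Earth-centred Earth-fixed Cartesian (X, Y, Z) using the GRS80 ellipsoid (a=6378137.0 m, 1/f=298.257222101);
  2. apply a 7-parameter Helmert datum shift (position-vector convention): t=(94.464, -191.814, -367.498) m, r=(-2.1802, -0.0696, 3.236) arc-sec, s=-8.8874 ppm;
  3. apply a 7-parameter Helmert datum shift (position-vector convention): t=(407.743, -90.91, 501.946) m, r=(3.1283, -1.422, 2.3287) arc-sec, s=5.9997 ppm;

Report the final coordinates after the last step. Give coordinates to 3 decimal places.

X=2816399.246 m, Y=-4894288.933 m, Z=2959662.381 m

start: φ=27.820020°, λ=-60.086170°, h=1410.826 m
→ ECEF (a=6378137.000, f=1/298.257222101): X=2815794.5339, Y=-4894082.7090, Z=2959538.6151
→ Helmert 7p (PV): X=2815939.7546, Y=-4894155.5701, Z=2959197.4942
→ Helmert 7p (PV): X=2816399.2461, Y=-4894288.9326, Z=2959662.3805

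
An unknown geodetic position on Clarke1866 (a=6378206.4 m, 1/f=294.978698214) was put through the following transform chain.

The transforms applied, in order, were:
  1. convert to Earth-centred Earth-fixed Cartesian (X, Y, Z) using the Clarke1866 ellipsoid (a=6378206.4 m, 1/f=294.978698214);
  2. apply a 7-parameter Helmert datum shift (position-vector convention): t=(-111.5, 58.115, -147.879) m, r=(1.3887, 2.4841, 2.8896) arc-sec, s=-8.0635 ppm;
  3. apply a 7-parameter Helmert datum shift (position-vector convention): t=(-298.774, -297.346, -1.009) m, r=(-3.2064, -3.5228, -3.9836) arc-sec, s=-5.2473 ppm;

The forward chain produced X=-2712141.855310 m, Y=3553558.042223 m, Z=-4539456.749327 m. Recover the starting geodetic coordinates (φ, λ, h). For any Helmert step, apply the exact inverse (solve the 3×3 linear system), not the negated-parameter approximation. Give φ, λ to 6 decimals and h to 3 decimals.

start: X=-2712141.8553, Y=3553558.0422, Z=-4539456.7493 m
→ Helmert⁻¹: X=-2712003.4758, Y=3553892.2244, Z=-4539377.9965
→ Helmert⁻¹: X=-2711809.3883, Y=3553870.1947, Z=-4539323.3057
→ geod (Bowring, a=6378206.400): φ=-45.63312500°, λ=127.34573500°, h=3775.8760 m

φ=-45.633125°, λ=127.345735°, h=3775.876 m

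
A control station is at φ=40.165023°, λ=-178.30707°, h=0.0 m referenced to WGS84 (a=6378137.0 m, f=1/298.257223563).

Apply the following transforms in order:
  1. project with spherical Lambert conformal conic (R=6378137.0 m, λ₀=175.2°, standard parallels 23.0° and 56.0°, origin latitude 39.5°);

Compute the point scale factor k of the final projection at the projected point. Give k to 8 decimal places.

start: φ=40.165023°, λ=-178.307070°, h=0.000 m
→ into lcc (λ₀=175.2°): φ=40.16502300°, λ−λ₀=6.49293000°
scale k = 0.95854356

0.95854356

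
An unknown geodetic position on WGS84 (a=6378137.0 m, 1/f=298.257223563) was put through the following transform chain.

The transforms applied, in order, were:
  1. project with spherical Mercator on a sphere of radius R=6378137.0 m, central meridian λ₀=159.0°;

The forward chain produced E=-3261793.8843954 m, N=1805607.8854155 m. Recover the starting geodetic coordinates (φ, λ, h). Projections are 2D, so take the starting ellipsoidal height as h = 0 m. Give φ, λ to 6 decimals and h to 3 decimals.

φ=16.007643°, λ=129.698807°, h=0.000 m

start: E=-3261793.8844, N=1805607.8854 m
→ merc⁻¹: φ=16.00764300°, λ=129.69880700°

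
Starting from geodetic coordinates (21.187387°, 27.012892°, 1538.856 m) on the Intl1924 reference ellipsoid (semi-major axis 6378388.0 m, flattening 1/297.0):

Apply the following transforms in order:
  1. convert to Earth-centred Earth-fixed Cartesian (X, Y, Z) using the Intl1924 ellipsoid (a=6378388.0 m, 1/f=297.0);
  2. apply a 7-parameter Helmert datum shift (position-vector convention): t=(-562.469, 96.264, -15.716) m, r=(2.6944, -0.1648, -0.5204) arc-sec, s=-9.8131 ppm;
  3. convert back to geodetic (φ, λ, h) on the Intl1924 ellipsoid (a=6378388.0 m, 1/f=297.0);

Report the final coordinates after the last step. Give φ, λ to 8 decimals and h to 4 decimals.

φ=21.18913134°, λ=27.01578417°, h=1044.2364 m

start: φ=21.187387°, λ=27.012892°, h=1538.856 m
→ ECEF (a=6378388.000, f=1/297.0): X=5302019.7977, Y=2703016.9101, Z=2291337.2813
→ Helmert 7p (PV): X=5301410.2883, Y=2703043.3414, Z=2291338.6250
→ geod (Bowring, a=6378388.000): φ=21.18913134°, λ=27.01578417°, h=1044.2364 m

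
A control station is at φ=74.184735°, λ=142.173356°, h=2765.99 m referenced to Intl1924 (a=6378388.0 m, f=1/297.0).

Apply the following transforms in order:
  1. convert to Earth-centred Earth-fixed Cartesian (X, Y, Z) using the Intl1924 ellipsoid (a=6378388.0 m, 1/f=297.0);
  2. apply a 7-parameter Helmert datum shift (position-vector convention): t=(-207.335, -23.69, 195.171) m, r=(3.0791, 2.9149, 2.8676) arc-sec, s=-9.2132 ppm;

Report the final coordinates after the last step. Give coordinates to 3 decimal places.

X=-1378076.804 m, Y=1069733.160 m, Z=6117572.447 m

start: φ=74.184735°, λ=142.173356°, h=2765.990 m
→ ECEF (a=6378388.000, f=1/297.0): X=-1377953.7393, Y=1069877.1827, Z=6117398.1928
→ Helmert 7p (PV): X=-1378076.8035, Y=1069733.1598, Z=6117572.4467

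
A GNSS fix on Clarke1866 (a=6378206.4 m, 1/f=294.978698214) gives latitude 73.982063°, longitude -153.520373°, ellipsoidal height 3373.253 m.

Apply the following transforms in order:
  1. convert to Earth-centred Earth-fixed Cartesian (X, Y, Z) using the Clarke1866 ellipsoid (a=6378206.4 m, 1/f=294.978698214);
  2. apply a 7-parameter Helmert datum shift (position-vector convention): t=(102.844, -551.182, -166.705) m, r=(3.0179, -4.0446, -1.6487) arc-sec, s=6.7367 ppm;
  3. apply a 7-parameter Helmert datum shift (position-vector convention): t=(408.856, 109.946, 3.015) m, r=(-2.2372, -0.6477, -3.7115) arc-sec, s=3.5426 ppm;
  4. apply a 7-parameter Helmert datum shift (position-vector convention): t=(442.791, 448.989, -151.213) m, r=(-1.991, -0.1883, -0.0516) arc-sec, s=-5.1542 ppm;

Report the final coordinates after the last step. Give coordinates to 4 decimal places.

X=-1580356.6505 m, Y=-787543.2973 m, Z=6111133.0943 m

start: φ=73.982063°, λ=-153.520373°, h=3373.253 m
→ ECEF (a=6378206.400, f=1/294.978698214): X=-1581137.7514, Y=-787624.3552, Z=6111449.4556
→ Helmert 7p (PV): X=-1581171.6935, Y=-788257.6233, Z=6111281.3932
→ Helmert 7p (PV): X=-1580801.8131, Y=-788055.7335, Z=6111309.6426
→ Helmert 7p (PV): X=-1580356.6505, Y=-787543.2973, Z=6111133.0943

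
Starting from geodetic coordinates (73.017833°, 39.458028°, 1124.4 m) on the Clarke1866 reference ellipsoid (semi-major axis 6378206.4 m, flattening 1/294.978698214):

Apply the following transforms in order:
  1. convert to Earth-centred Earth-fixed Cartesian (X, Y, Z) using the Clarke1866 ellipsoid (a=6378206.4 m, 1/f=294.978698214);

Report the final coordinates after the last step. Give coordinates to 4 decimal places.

X=1443060.5651 m, Y=1187792.9477 m, Z=6078718.4760 m

start: φ=73.017833°, λ=39.458028°, h=1124.400 m
→ ECEF (a=6378206.400, f=1/294.978698214): X=1443060.5651, Y=1187792.9477, Z=6078718.4760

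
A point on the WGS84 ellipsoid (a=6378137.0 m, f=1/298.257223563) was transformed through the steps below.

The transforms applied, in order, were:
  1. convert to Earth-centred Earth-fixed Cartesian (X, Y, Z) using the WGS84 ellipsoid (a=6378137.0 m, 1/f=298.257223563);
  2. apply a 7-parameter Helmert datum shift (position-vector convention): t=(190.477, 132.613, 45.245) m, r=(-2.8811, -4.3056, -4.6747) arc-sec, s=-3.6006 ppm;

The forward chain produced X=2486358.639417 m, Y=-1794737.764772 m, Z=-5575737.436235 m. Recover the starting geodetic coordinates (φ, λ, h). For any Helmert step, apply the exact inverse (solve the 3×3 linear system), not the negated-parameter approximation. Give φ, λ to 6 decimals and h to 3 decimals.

start: X=2486358.6394, Y=-1794737.7648, Z=-5575737.4362 m
→ Helmert⁻¹: X=2486101.3978, Y=-1794742.6127, Z=-5575879.7216
→ geod (Bowring, a=6378137.000): φ=-61.35529600°, λ=-35.82591200°, h=1652.5880 m

φ=-61.355296°, λ=-35.825912°, h=1652.588 m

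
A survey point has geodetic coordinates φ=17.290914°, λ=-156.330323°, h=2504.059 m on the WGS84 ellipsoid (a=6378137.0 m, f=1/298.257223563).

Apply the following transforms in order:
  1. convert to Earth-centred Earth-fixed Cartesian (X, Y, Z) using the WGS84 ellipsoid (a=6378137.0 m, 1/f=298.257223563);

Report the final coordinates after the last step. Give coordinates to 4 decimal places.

start: φ=17.290914°, λ=-156.330323°, h=2504.059 m
→ ECEF (a=6378137.000, f=1/298.257223563): X=-5581424.3199, Y=-2446551.7106, Z=1884342.5428

X=-5581424.3199 m, Y=-2446551.7106 m, Z=1884342.5428 m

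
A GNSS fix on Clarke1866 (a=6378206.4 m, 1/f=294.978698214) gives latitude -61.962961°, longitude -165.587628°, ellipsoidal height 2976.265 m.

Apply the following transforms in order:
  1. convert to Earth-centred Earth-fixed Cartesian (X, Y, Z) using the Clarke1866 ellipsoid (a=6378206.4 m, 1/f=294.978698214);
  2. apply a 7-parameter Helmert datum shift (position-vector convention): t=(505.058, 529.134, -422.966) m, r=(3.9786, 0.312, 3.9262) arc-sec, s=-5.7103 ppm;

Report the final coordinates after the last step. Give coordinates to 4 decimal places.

start: φ=-61.962961°, λ=-165.587628°, h=2976.265 m
→ ECEF (a=6378206.400, f=1/294.978698214): X=-2912718.0791, Y=-748529.3421, Z=-5609007.9533
→ Helmert 7p (PV): X=-2912190.6248, Y=-747943.1860, Z=-5609408.9226

X=-2912190.6248 m, Y=-747943.1860 m, Z=-5609408.9226 m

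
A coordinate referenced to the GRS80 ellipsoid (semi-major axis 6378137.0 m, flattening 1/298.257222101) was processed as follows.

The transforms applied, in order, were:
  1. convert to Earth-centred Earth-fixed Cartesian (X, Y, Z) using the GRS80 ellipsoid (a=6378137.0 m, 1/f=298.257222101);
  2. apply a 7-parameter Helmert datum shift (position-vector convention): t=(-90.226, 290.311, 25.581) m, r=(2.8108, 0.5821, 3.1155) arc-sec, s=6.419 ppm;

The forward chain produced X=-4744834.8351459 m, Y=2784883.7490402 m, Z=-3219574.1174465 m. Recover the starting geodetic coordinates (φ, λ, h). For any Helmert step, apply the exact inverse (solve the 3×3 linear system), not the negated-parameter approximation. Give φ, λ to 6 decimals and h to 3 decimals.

start: X=-4744834.8351, Y=2784883.7490, Z=-3219574.1174 m
→ Helmert⁻¹: X=-4744663.0070, Y=2784603.3546, Z=-3219630.3681
→ geod (Bowring, a=6378137.000): φ=-30.50562500°, λ=149.59168100°, h=1651.8800 m

φ=-30.505625°, λ=149.591681°, h=1651.880 m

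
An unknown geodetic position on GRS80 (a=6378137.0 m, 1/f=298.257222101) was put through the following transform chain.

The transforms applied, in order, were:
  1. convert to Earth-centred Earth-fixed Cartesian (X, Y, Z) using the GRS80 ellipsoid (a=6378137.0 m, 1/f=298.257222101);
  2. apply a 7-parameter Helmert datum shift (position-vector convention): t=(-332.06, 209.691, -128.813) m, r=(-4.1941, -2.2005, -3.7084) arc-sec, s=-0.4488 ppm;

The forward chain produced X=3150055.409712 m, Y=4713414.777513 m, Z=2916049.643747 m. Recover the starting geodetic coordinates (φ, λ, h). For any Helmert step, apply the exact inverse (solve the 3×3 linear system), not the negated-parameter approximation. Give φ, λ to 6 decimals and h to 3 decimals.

φ=27.378479°, λ=56.240986°, h=1571.323 m

start: X=3150055.4097, Y=4713414.7775, Z=2916049.6437 m
→ Helmert⁻¹: X=3150335.2571, Y=4713204.5435, Z=2916241.9930
→ geod (Bowring, a=6378137.000): φ=27.37847900°, λ=56.24098600°, h=1571.3230 m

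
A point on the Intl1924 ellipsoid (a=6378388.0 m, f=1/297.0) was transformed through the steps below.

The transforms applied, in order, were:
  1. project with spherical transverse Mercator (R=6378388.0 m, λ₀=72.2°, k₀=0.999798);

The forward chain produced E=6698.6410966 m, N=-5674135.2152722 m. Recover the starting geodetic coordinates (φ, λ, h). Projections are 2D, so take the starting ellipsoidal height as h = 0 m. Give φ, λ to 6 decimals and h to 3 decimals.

start: E=6698.6411, N=-5674135.2153 m
→ tm⁻¹: φ=-50.97987700°, λ=72.29559300°

φ=-50.979877°, λ=72.295593°, h=0.000 m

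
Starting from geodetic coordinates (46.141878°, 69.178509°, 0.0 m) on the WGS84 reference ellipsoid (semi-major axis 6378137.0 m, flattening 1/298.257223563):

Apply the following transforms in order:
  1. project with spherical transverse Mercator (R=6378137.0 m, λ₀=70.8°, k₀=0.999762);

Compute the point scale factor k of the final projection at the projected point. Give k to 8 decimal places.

start: φ=46.141878°, λ=69.178509°, h=0.000 m
→ into tm (λ₀=70.8°): φ=46.14187800°, λ−λ₀=-1.62149100°
scale k = 0.99995421

0.99995421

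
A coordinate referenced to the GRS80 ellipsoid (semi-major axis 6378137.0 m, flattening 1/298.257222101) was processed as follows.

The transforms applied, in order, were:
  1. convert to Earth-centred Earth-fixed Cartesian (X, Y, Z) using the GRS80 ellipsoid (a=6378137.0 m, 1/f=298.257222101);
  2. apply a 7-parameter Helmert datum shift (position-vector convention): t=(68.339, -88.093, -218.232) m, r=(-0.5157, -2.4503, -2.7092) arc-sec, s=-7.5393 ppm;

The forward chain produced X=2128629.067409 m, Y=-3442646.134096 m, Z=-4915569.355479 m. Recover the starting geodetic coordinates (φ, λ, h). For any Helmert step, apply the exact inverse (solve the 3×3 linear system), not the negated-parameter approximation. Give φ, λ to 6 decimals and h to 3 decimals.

φ=-50.719957°, λ=-58.271031°, h=1992.231 m

start: X=2128629.0674, Y=-3442646.1341, Z=-4915569.3555 m
→ Helmert⁻¹: X=2128563.6005, Y=-3442543.7485, Z=-4915422.0751
→ geod (Bowring, a=6378137.000): φ=-50.71995700°, λ=-58.27103100°, h=1992.2310 m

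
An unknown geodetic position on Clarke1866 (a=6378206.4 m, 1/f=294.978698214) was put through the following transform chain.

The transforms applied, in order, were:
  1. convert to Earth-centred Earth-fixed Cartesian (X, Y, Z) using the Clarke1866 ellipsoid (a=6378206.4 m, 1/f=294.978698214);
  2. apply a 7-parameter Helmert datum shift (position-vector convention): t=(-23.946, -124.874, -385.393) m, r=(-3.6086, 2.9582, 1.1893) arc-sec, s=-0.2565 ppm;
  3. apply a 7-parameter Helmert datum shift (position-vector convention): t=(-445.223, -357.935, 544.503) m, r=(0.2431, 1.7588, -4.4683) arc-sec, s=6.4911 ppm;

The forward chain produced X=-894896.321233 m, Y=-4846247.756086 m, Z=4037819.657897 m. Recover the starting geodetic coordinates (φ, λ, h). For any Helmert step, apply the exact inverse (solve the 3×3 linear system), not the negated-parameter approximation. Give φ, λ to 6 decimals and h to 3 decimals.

φ=39.520680°, λ=-100.457907°, h=1034.066 m

start: X=-894896.3212, Y=-4846247.7561, Z=4037819.6579 m
→ Helmert⁻¹: X=-894374.7417, Y=-4845872.9827, Z=4037247.0337
→ Helmert⁻¹: X=-894436.8709, Y=-4845814.8310, Z=4037535.8571
→ geod (Bowring, a=6378206.400): φ=39.52068000°, λ=-100.45790700°, h=1034.0660 m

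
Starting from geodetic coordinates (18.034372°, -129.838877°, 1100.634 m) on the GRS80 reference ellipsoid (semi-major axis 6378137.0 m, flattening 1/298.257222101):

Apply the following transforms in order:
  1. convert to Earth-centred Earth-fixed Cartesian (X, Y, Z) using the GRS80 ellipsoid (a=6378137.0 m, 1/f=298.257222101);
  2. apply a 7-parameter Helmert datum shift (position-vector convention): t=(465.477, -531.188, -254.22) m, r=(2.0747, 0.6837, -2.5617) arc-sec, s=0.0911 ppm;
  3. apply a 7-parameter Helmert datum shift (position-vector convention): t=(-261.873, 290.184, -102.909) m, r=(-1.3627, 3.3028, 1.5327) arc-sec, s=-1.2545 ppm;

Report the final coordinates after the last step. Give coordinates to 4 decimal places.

X=-3886983.2791 m, Y=-4659360.6276 m, Z=1962042.6109 m

start: φ=18.034372°, λ=-129.838877°, h=1100.634 m
→ ECEF (a=6378137.000, f=1/298.257222101): X=-3887206.0872, Y=-4659137.6643, Z=1962342.9803
→ Helmert 7p (PV): X=-3886792.3238, Y=-4659640.7378, Z=1962054.9602
→ Helmert 7p (PV): X=-3886983.2791, Y=-4659360.6276, Z=1962042.6109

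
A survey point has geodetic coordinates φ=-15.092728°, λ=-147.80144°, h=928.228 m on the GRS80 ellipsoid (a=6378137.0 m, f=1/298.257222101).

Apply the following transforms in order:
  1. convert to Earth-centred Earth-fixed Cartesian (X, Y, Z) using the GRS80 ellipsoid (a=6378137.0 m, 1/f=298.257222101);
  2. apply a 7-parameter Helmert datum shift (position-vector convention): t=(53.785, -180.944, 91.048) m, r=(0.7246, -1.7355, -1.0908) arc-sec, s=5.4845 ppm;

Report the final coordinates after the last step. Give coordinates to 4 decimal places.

X=-5212967.5466 m, Y=-3282777.1538 m, Z=-1650223.7411 m

start: φ=-15.092728°, λ=-147.801440°, h=928.228 m
→ ECEF (a=6378137.000, f=1/298.257222101): X=-5212989.2664, Y=-3282611.5719, Z=-1650250.3445
→ Helmert 7p (PV): X=-5212967.5466, Y=-3282777.1538, Z=-1650223.7411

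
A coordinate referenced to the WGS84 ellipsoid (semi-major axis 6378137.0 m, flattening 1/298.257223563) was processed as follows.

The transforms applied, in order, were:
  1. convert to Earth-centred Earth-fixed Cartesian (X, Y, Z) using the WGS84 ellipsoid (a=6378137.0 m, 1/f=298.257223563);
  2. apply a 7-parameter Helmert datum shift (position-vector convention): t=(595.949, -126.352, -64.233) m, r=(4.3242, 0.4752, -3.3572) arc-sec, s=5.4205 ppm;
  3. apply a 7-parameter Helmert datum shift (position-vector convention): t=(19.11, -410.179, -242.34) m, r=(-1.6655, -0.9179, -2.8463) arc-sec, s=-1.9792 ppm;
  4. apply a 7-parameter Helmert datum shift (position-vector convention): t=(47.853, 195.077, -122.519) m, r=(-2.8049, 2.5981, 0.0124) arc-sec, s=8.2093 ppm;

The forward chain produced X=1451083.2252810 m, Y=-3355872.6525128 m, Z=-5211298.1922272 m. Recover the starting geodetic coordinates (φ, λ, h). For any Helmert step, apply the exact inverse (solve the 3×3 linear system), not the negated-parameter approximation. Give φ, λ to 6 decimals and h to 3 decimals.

φ=-55.129641°, λ=-66.621175°, h=1398.594 m

start: X=1451083.2253, Y=-3355872.6525, Z=-5211298.1922 m
→ Helmert⁻¹: X=1451088.8981, Y=-3355969.4018, Z=-5211160.2519
→ Helmert⁻¹: X=1451095.7742, Y=-3355503.7639, Z=-5210961.7772
→ Helmert⁻¹: X=1450558.5814, Y=-3355444.8554, Z=-5210795.6122
→ geod (Bowring, a=6378137.000): φ=-55.12964100°, λ=-66.62117500°, h=1398.5940 m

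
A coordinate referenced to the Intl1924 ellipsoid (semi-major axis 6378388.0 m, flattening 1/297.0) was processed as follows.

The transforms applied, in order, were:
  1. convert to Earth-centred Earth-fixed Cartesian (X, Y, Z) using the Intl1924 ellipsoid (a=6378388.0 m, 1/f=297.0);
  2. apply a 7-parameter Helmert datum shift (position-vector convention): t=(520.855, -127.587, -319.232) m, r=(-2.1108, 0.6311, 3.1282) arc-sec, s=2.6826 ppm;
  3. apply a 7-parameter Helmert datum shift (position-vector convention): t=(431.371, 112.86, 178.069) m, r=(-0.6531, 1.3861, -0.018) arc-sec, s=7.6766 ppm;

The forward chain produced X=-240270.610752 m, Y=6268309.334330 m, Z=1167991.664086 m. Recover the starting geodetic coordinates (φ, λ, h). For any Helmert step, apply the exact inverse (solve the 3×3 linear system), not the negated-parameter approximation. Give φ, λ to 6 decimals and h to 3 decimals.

φ=10.619121°, λ=92.203062°, h=3069.343 m

start: X=-240270.6108, Y=6268309.3343, Z=1167991.6641 m
→ Helmert⁻¹: X=-240708.5288, Y=6268144.6376, Z=1167822.8597
→ Helmert⁻¹: X=-241137.2471, Y=6268247.1117, Z=1168202.3660
→ geod (Bowring, a=6378388.000): φ=10.61912100°, λ=92.20306200°, h=3069.3430 m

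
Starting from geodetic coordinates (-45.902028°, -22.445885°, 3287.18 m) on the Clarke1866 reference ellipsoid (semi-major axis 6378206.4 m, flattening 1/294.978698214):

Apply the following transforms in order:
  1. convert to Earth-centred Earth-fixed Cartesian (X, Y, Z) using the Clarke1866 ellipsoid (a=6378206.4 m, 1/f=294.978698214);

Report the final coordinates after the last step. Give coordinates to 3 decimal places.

X=4111547.271 m, Y=-1698510.857 m, Z=-4559833.340 m

start: φ=-45.902028°, λ=-22.445885°, h=3287.180 m
→ ECEF (a=6378206.400, f=1/294.978698214): X=4111547.2708, Y=-1698510.8573, Z=-4559833.3396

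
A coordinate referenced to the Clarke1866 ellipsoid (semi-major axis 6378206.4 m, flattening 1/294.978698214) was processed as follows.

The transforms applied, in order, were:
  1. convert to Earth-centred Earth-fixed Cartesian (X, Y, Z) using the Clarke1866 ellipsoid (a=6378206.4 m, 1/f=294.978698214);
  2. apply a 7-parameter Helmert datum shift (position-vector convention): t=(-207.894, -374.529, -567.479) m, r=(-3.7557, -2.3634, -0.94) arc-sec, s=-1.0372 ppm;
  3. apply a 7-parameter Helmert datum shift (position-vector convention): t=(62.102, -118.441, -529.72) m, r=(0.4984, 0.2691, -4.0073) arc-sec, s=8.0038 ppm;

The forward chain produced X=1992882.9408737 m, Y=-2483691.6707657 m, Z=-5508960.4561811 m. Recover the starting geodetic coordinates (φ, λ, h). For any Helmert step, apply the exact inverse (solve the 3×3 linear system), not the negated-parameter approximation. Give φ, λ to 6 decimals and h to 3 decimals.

φ=-60.137215°, λ=-51.247714°, h=-26.990 m

start: X=1992882.9409, Y=-2483691.6708, Z=-5508960.4562 m
→ Helmert⁻¹: X=1992860.3251, Y=-2483527.9447, Z=-5508378.0472
→ Helmert⁻¹: X=1993018.4924, Y=-2483046.6202, Z=-5507884.3288
→ geod (Bowring, a=6378206.400): φ=-60.13721500°, λ=-51.24771400°, h=-26.9900 m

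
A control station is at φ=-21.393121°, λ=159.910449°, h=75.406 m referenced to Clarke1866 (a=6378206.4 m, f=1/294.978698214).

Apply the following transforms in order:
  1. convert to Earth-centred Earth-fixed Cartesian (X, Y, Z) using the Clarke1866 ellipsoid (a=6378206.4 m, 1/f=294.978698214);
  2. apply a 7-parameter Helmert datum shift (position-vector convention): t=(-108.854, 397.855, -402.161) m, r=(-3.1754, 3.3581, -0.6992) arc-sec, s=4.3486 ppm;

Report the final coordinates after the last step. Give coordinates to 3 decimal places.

start: φ=-21.393121°, λ=159.910449°, h=75.406 m
→ ECEF (a=6378206.400, f=1/294.978698214): X=-5579993.0304, Y=2040833.6541, Z=-2311867.6020
→ Helmert 7p (PV): X=-5580156.8701, Y=2041223.7083, Z=-2312220.3890

X=-5580156.870 m, Y=2041223.708 m, Z=-2312220.389 m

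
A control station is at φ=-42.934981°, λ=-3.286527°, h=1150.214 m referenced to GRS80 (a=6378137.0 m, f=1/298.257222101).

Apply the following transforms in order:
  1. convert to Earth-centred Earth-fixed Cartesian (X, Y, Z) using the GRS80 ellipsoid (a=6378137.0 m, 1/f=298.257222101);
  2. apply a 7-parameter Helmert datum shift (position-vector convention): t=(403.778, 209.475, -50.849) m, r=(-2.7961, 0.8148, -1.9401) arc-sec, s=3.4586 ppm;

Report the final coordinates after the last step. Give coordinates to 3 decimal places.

start: φ=-42.934981°, λ=-3.286527°, h=1150.214 m
→ ECEF (a=6378137.000, f=1/298.257222101): X=4670025.2287, Y=-268170.1764, Z=-4322999.8151
→ Helmert 7p (PV): X=4670425.5590, Y=-268064.1569, Z=-4323080.4282

X=4670425.559 m, Y=-268064.157 m, Z=-4323080.428 m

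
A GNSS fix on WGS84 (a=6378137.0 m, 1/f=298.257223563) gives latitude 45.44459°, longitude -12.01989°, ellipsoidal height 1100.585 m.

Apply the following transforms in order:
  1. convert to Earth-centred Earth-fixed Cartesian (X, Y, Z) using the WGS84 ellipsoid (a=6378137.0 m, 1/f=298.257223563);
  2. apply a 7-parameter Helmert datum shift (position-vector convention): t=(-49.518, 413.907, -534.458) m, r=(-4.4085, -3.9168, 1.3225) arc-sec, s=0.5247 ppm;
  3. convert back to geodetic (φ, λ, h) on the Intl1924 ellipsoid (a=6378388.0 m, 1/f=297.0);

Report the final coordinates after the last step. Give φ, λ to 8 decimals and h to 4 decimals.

start: φ=45.444590°, λ=-12.019890°, h=1100.585 m
→ ECEF (a=6378137.000, f=1/298.257223563): X=4384995.2079, Y=-933650.6302, Z=4522934.9031
→ Helmert 7p (PV): X=4384868.0901, Y=-933112.4292, Z=4522506.0408
→ geod (Bowring, a=6378388.000): φ=45.44422035°, λ=-12.01350065°, h=424.4595 m

φ=45.44422035°, λ=-12.01350065°, h=424.4595 m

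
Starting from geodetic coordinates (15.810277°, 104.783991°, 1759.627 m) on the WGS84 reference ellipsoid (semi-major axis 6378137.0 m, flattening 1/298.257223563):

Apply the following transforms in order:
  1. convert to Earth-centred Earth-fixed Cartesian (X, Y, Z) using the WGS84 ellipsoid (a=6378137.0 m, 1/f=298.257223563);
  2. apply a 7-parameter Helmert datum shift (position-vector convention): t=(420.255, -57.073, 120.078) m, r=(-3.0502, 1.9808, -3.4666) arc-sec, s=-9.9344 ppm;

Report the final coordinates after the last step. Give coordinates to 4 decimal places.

X=-1566242.6396 m, Y=5936732.2803 m, Z=1727047.0214 m

start: φ=15.810277°, λ=104.783991°, h=1759.627 m
→ ECEF (a=6378137.000, f=1/298.257223563): X=-1566794.8206, Y=5936796.4612, Z=1727016.8454
→ Helmert 7p (PV): X=-1566242.6396, Y=5936732.2803, Z=1727047.0214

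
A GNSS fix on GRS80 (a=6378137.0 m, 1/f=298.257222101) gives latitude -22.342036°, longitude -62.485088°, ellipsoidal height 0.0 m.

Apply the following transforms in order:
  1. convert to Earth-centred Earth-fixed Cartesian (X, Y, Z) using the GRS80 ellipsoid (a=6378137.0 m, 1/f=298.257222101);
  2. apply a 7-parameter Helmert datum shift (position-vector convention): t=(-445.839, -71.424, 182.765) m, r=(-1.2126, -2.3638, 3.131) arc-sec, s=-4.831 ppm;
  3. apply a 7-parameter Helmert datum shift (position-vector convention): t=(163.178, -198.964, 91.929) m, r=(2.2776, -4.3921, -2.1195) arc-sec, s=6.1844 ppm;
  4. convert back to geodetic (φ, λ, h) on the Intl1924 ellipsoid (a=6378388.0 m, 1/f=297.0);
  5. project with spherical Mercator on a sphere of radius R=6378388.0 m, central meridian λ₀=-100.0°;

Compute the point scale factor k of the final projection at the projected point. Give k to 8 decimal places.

start: φ=-22.342036°, λ=-62.485088°, h=0.000 m
→ ECEF (a=6378137.000, f=1/298.257222101): X=2726691.6971, Y=-5234599.2593, Z=-2409486.9924
→ Helmert 7p (PV): X=2726339.7564, Y=-5234618.1702, Z=-2409230.5661
→ Helmert 7p (PV): X=2726517.3071, Y=-5234850.9190, Z=-2409153.2846
→ geod (Bowring, a=6378388.000): φ=-22.33933778°, λ=-62.48771797°, h=-232.7530 m
→ into merc (λ₀=-100.0°): φ=-22.33933778°, λ−λ₀=37.51228203°
scale k = 1.08114072

1.08114072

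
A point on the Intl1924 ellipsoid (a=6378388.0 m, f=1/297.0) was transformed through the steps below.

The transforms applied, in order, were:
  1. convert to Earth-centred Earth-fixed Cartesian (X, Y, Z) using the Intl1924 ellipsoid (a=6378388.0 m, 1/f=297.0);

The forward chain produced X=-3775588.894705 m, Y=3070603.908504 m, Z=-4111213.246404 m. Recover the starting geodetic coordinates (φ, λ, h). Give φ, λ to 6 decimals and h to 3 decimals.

start: X=-3775588.8947, Y=3070603.9085, Z=-4111213.2464 m
→ geod (Bowring, a=6378388.000): φ=-40.38116300°, λ=140.87929600°, h=1277.1400 m

φ=-40.381163°, λ=140.879296°, h=1277.140 m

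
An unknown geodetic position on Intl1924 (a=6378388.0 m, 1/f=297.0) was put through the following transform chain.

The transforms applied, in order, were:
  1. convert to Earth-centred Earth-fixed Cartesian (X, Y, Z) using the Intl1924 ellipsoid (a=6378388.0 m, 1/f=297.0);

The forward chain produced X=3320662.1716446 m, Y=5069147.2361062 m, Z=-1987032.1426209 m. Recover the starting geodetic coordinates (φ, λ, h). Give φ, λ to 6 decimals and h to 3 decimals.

start: X=3320662.1716, Y=5069147.2361, Z=-1987032.1426 m
→ geod (Bowring, a=6378388.000): φ=-18.26880100°, λ=56.77226900°, h=1115.5650 m

φ=-18.268801°, λ=56.772269°, h=1115.565 m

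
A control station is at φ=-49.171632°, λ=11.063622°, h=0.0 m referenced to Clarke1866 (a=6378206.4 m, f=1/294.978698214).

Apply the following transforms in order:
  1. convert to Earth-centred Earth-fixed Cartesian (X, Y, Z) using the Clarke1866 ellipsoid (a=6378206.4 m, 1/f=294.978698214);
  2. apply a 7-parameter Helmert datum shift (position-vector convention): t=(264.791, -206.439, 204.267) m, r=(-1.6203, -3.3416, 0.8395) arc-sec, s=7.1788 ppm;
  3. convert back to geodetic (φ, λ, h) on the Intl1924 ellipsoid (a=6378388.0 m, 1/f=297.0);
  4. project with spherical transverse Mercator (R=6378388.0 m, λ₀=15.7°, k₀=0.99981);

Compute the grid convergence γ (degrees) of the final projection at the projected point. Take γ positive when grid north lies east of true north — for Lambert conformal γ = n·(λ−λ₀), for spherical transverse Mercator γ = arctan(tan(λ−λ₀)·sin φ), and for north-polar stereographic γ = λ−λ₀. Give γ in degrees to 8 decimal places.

start: φ=-49.171632°, λ=11.063622°, h=0.000 m
→ ECEF (a=6378206.400, f=1/294.978698214): X=4100493.3022, Y=801781.4588, Z=-4802855.2503
→ Helmert 7p (PV): X=4100862.0759, Y=801559.7360, Z=-4802625.3298
→ geod (Bowring, a=6378388.000): φ=-49.16680294°, λ=11.05966783°, h=-230.5250 m
→ into tm (λ₀=15.7°): φ=-49.16680294°, λ−λ₀=-4.64033217°
convergence γ = 3.51423424°

3.51423424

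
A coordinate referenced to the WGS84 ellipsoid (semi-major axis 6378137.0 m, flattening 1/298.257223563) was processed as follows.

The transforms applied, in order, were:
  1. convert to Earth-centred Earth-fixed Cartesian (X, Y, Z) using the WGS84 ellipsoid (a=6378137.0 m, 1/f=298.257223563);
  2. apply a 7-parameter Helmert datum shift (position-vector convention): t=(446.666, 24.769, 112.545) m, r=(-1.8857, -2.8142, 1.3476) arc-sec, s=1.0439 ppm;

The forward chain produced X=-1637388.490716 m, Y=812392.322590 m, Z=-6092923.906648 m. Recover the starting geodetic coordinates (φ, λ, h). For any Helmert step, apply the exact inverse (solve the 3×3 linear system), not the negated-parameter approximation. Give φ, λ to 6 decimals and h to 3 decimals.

φ=-73.402621°, λ=153.617771°, h=2892.792 m

start: X=-1637388.4907, Y=812392.3226, Z=-6092923.9066 m
→ Helmert⁻¹: X=-1637911.2697, Y=812433.1096, Z=-6093000.3167
→ geod (Bowring, a=6378137.000): φ=-73.40262100°, λ=153.61777100°, h=2892.7920 m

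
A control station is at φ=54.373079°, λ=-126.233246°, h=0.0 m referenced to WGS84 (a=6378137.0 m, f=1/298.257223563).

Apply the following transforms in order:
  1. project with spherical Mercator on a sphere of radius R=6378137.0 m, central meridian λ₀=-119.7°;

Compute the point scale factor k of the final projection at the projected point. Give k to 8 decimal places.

start: φ=54.373079°, λ=-126.233246°, h=0.000 m
→ into merc (λ₀=-119.7°): φ=54.37307900°, λ−λ₀=-6.53324600°
scale k = 1.71672361

1.71672361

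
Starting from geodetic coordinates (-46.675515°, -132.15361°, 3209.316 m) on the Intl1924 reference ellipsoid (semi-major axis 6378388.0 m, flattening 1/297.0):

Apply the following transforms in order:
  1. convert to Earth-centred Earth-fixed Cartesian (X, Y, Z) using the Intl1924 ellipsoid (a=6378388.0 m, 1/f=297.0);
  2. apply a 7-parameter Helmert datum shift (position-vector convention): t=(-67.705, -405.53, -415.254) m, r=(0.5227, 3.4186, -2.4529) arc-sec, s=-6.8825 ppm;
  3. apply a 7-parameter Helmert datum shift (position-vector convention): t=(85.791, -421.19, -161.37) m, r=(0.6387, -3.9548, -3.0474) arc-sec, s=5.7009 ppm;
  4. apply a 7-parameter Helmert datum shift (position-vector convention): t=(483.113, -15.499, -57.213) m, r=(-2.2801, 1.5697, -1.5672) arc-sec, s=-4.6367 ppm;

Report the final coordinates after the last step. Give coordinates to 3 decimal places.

X=-2943424.180 m, Y=-3252602.455 m, Z=-4620083.168 m

start: φ=-46.675515°, λ=-132.153610°, h=3209.316 m
→ ECEF (a=6378388.000, f=1/297.0): X=-2943807.9302, Y=-3251854.9679, Z=-4619508.5995
→ Helmert 7p (PV): X=-2943970.6077, Y=-3252191.4031, Z=-4619851.5104
→ Helmert 7p (PV): X=-2943861.0700, Y=-3252573.3330, Z=-4620105.7344
→ Helmert 7p (PV): X=-2943424.1795, Y=-3252602.4549, Z=-4620083.1678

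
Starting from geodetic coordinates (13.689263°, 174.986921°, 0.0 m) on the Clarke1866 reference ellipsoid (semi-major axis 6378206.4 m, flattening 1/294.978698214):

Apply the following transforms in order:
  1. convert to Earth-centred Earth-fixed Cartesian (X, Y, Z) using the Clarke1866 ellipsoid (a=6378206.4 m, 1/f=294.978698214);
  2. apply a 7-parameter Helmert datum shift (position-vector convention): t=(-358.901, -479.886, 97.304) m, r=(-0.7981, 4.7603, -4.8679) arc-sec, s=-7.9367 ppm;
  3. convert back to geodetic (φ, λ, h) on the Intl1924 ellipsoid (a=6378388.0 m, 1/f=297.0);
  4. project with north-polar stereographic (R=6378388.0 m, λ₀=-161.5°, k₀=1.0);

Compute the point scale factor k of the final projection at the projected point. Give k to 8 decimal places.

1.61724504

start: φ=13.689263°, λ=174.986921°, h=0.000 m
→ ECEF (a=6378206.400, f=1/294.978698214): X=-6174489.2315, Y=541618.0882, Z=1499508.6645
→ Helmert 7p (PV): X=-6174751.7390, Y=541285.4239, Z=1499734.4690
→ geod (Bowring, a=6378388.000): φ=13.69014146°, λ=174.99019629°, h=89.4988 m
→ into stereo (λ₀=-161.5°): φ=13.69014146°, λ−λ₀=-23.50980371°
scale k = 1.61724504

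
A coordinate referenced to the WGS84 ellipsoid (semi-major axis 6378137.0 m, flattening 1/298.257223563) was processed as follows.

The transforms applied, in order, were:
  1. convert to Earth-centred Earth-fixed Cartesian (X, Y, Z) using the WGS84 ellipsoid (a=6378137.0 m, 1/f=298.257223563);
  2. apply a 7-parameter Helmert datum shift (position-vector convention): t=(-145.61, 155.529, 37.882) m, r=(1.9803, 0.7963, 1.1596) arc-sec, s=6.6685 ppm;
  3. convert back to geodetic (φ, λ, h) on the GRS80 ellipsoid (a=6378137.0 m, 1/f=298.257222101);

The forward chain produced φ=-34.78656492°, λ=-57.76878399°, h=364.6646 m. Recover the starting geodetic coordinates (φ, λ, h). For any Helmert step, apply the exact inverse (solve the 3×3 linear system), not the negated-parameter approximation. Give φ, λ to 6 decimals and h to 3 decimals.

φ=-34.785186°, λ=-57.768740°, h=515.414 m

start: φ=-34.786565°, λ=-57.768784°, h=364.665 m
→ ECEF (a=6378137.000, f=1/298.257222101): X=2796965.1542, Y=-4436143.4547, Z=-3618653.6664
→ Helmert⁻¹: X=2797081.1412, Y=-4436319.8668, Z=-3618614.0269
→ geod (Bowring, a=6378137.000): φ=-34.78518600°, λ=-57.76874000°, h=515.4140 m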